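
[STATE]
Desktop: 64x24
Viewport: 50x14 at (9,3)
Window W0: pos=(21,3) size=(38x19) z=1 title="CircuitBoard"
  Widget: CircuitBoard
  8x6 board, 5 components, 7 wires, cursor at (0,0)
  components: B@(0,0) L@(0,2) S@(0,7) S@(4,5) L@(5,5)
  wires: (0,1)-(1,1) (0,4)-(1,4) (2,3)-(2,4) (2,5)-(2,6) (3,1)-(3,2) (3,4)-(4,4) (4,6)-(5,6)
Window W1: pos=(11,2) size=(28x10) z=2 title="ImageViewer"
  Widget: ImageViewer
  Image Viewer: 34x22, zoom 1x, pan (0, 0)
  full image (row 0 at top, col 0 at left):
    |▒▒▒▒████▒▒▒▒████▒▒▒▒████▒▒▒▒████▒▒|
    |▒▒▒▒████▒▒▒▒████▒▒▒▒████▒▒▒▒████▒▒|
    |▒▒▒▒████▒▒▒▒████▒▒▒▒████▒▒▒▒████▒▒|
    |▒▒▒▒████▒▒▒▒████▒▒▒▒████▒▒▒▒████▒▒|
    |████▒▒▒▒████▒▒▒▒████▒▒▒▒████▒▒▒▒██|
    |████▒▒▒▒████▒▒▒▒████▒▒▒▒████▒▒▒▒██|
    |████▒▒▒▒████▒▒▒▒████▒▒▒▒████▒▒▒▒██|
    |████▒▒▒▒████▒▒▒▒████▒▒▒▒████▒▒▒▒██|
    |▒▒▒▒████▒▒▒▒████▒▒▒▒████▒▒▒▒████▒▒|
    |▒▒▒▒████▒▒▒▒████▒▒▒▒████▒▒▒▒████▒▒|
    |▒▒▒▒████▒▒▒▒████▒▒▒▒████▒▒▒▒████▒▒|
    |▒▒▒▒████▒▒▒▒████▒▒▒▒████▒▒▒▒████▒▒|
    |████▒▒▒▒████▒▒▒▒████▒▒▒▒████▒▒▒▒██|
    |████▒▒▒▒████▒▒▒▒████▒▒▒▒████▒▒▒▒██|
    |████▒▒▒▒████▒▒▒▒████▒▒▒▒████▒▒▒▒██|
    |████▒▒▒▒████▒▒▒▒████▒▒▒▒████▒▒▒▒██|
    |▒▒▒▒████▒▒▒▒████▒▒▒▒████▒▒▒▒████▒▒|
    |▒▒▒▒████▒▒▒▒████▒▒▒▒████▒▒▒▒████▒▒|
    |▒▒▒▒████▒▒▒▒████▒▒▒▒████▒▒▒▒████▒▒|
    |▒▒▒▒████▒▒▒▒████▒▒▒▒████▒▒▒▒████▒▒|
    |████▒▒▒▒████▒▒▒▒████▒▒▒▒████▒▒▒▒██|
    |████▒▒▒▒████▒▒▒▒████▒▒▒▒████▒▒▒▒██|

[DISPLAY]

  ┃ ImageViewer              ┃━━━━━━━━━━━━━━━━━━━┓
  ┠──────────────────────────┨                   ┃
  ┃▒▒▒▒████▒▒▒▒████▒▒▒▒████▒▒┃───────────────────┨
  ┃▒▒▒▒████▒▒▒▒████▒▒▒▒████▒▒┃7                  ┃
  ┃▒▒▒▒████▒▒▒▒████▒▒▒▒████▒▒┃   ·           S   ┃
  ┃▒▒▒▒████▒▒▒▒████▒▒▒▒████▒▒┃   │               ┃
  ┃████▒▒▒▒████▒▒▒▒████▒▒▒▒██┃   ·               ┃
  ┃████▒▒▒▒████▒▒▒▒████▒▒▒▒██┃                   ┃
  ┗━━━━━━━━━━━━━━━━━━━━━━━━━━┛ ─ ·   · ─ ·       ┃
            ┃                                    ┃
            ┃3       · ─ ·       ·               ┃
            ┃                    │               ┃
            ┃4                   ·   S   ·       ┃
            ┃                            │       ┃


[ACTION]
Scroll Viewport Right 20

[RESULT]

mageViewer              ┃━━━━━━━━━━━━━━━━━━━┓     
────────────────────────┨                   ┃     
▒▒████▒▒▒▒████▒▒▒▒████▒▒┃───────────────────┨     
▒▒████▒▒▒▒████▒▒▒▒████▒▒┃7                  ┃     
▒▒████▒▒▒▒████▒▒▒▒████▒▒┃   ·           S   ┃     
▒▒████▒▒▒▒████▒▒▒▒████▒▒┃   │               ┃     
██▒▒▒▒████▒▒▒▒████▒▒▒▒██┃   ·               ┃     
██▒▒▒▒████▒▒▒▒████▒▒▒▒██┃                   ┃     
━━━━━━━━━━━━━━━━━━━━━━━━┛ ─ ·   · ─ ·       ┃     
       ┃                                    ┃     
       ┃3       · ─ ·       ·               ┃     
       ┃                    │               ┃     
       ┃4                   ·   S   ·       ┃     
       ┃                            │       ┃     


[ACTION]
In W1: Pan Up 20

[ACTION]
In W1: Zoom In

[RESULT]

mageViewer              ┃━━━━━━━━━━━━━━━━━━━┓     
────────────────────────┨                   ┃     
▒▒▒▒▒▒████████▒▒▒▒▒▒▒▒██┃───────────────────┨     
▒▒▒▒▒▒████████▒▒▒▒▒▒▒▒██┃7                  ┃     
▒▒▒▒▒▒████████▒▒▒▒▒▒▒▒██┃   ·           S   ┃     
▒▒▒▒▒▒████████▒▒▒▒▒▒▒▒██┃   │               ┃     
▒▒▒▒▒▒████████▒▒▒▒▒▒▒▒██┃   ·               ┃     
▒▒▒▒▒▒████████▒▒▒▒▒▒▒▒██┃                   ┃     
━━━━━━━━━━━━━━━━━━━━━━━━┛ ─ ·   · ─ ·       ┃     
       ┃                                    ┃     
       ┃3       · ─ ·       ·               ┃     
       ┃                    │               ┃     
       ┃4                   ·   S   ·       ┃     
       ┃                            │       ┃     


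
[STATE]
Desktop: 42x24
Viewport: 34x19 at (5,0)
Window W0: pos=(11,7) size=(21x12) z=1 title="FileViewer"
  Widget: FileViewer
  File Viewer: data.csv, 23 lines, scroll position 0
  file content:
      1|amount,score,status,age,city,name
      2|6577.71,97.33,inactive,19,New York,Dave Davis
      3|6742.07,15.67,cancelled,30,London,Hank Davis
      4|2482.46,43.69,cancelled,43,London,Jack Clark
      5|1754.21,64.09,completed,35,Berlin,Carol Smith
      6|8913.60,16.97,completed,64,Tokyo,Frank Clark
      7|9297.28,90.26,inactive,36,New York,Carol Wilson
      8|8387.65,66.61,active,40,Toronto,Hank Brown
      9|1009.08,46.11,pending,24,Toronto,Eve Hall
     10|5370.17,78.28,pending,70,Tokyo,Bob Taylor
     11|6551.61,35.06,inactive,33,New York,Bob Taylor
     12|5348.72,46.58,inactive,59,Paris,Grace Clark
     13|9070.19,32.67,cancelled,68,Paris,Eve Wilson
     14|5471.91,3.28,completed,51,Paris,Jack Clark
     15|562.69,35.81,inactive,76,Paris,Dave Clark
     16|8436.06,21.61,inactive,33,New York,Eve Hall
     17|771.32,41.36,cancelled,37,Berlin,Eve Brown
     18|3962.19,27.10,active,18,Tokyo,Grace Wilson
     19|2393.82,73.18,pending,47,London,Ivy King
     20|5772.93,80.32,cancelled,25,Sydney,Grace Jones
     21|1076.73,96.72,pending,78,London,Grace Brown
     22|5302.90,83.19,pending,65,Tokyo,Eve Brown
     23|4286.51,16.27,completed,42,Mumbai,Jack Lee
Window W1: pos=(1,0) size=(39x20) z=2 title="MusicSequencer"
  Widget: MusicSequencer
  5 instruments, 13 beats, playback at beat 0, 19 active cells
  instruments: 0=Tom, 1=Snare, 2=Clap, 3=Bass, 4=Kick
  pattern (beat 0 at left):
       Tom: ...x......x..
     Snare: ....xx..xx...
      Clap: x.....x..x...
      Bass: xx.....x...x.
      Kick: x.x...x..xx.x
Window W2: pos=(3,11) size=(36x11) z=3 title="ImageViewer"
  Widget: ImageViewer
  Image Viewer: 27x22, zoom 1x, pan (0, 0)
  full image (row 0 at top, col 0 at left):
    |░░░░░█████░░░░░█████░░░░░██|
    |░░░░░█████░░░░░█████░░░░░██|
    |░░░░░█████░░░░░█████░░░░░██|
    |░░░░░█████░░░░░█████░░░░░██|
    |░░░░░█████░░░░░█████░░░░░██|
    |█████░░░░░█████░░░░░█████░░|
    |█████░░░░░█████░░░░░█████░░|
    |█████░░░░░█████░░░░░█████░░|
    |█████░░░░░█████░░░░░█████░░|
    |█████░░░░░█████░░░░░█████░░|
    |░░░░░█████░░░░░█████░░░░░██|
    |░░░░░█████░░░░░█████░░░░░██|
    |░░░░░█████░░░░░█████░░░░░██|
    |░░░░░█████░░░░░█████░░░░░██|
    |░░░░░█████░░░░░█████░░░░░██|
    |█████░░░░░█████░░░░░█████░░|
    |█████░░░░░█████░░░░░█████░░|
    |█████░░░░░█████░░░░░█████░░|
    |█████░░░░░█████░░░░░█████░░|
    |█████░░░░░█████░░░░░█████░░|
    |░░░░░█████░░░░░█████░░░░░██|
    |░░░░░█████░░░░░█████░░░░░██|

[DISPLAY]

━━━━━━━━━━━━━━━━━━━━━━━━━━━━━━━━━━
sicSequencer                      
──────────────────────────────────
   ▼123456789012                  
Tom···█······█··                  
are····██··██···                  
lap█·····█··█···                  
ass██·····█···█·                  
ick█·█···█··██·█                  
                                  
                                  
━━━━━━━━━━━━━━━━━━━━━━━━━━━━━━━━━┓
ImageViewer                      ┃
─────────────────────────────────┨
░░░░█████░░░░░█████░░░░░██       ┃
░░░░█████░░░░░█████░░░░░██       ┃
░░░░█████░░░░░█████░░░░░██       ┃
░░░░█████░░░░░█████░░░░░██       ┃
░░░░█████░░░░░█████░░░░░██       ┃


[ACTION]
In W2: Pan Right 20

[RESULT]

━━━━━━━━━━━━━━━━━━━━━━━━━━━━━━━━━━
sicSequencer                      
──────────────────────────────────
   ▼123456789012                  
Tom···█······█··                  
are····██··██···                  
lap█·····█··█···                  
ass██·····█···█·                  
ick█·█···█··██·█                  
                                  
                                  
━━━━━━━━━━━━━━━━━━━━━━━━━━━━━━━━━┓
ImageViewer                      ┃
─────────────────────────────────┨
░░░░██                           ┃
░░░░██                           ┃
░░░░██                           ┃
░░░░██                           ┃
░░░░██                           ┃


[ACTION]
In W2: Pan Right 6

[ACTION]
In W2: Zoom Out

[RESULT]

━━━━━━━━━━━━━━━━━━━━━━━━━━━━━━━━━━
sicSequencer                      
──────────────────────────────────
   ▼123456789012                  
Tom···█······█··                  
are····██··██···                  
lap█·····█··█···                  
ass██·····█···█·                  
ick█·█···█··██·█                  
                                  
                                  
━━━━━━━━━━━━━━━━━━━━━━━━━━━━━━━━━┓
ImageViewer                      ┃
─────────────────────────────────┨
                                 ┃
                                 ┃
                                 ┃
                                 ┃
                                 ┃


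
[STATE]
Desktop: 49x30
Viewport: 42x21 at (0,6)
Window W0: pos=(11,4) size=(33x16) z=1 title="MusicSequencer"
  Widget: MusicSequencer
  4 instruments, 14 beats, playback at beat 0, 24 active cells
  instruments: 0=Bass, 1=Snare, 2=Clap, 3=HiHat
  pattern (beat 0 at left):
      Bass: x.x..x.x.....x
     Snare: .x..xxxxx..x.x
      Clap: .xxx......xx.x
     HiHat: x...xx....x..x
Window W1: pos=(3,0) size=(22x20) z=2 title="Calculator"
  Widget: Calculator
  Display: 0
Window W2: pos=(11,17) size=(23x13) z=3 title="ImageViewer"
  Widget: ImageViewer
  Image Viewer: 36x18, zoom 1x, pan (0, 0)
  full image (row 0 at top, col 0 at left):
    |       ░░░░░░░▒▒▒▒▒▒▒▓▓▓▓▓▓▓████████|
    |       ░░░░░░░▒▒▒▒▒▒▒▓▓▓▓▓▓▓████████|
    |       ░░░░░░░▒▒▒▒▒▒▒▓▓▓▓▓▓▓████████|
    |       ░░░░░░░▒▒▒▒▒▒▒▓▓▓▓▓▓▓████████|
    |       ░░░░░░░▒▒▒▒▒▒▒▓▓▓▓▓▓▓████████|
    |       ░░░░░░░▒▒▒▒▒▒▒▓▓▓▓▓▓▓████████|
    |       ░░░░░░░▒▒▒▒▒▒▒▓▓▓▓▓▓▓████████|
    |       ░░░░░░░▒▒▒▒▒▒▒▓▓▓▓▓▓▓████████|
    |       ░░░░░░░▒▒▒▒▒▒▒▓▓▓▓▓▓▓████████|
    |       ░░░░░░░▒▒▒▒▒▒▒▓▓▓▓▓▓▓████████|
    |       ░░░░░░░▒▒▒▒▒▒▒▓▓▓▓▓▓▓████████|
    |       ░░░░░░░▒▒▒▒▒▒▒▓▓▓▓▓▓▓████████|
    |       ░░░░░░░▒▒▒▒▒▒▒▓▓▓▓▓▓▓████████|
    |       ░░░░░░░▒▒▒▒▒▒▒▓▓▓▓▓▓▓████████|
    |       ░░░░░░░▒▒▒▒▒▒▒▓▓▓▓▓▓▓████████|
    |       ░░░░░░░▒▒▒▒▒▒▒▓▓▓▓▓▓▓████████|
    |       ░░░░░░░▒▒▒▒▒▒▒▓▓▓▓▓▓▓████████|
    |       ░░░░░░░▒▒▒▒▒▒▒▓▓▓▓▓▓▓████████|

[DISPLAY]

   ┃├───┼───┼───┼───┤   ┃─────────────────
   ┃│ 4 │ 5 │ 6 │ × │   ┃7890123          
   ┃├───┼───┼───┼───┤   ┃█·····█          
   ┃│ 1 │ 2 │ 3 │ - │   ┃██··█·█          
   ┃├───┼───┼───┼───┤   ┃···██·█          
   ┃│ 0 │ . │ = │ + │   ┃···█··█          
   ┃├───┼───┼───┼───┤   ┃                 
   ┃│ C │ MC│ MR│ M+│   ┃                 
   ┃└───┴───┴───┴───┘   ┃                 
   ┃                    ┃                 
   ┃                    ┃                 
   ┃       ┏━━━━━━━━━━━━━━━━━━━━━┓        
   ┃       ┃ ImageViewer         ┃        
   ┗━━━━━━━┠─────────────────────┨━━━━━━━━
           ┃       ░░░░░░░▒▒▒▒▒▒▒┃        
           ┃       ░░░░░░░▒▒▒▒▒▒▒┃        
           ┃       ░░░░░░░▒▒▒▒▒▒▒┃        
           ┃       ░░░░░░░▒▒▒▒▒▒▒┃        
           ┃       ░░░░░░░▒▒▒▒▒▒▒┃        
           ┃       ░░░░░░░▒▒▒▒▒▒▒┃        
           ┃       ░░░░░░░▒▒▒▒▒▒▒┃        


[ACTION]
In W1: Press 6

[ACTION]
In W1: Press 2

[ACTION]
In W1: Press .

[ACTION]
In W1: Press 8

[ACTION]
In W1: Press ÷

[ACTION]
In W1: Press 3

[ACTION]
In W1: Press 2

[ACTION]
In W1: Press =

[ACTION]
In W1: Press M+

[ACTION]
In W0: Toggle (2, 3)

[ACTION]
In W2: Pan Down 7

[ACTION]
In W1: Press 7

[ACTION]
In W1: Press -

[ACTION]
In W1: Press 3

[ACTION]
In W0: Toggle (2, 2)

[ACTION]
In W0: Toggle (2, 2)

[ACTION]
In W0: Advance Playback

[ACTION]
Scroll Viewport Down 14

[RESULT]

   ┃│ 1 │ 2 │ 3 │ - │   ┃██··█·█          
   ┃├───┼───┼───┼───┤   ┃···██·█          
   ┃│ 0 │ . │ = │ + │   ┃···█··█          
   ┃├───┼───┼───┼───┤   ┃                 
   ┃│ C │ MC│ MR│ M+│   ┃                 
   ┃└───┴───┴───┴───┘   ┃                 
   ┃                    ┃                 
   ┃                    ┃                 
   ┃       ┏━━━━━━━━━━━━━━━━━━━━━┓        
   ┃       ┃ ImageViewer         ┃        
   ┗━━━━━━━┠─────────────────────┨━━━━━━━━
           ┃       ░░░░░░░▒▒▒▒▒▒▒┃        
           ┃       ░░░░░░░▒▒▒▒▒▒▒┃        
           ┃       ░░░░░░░▒▒▒▒▒▒▒┃        
           ┃       ░░░░░░░▒▒▒▒▒▒▒┃        
           ┃       ░░░░░░░▒▒▒▒▒▒▒┃        
           ┃       ░░░░░░░▒▒▒▒▒▒▒┃        
           ┃       ░░░░░░░▒▒▒▒▒▒▒┃        
           ┃       ░░░░░░░▒▒▒▒▒▒▒┃        
           ┃       ░░░░░░░▒▒▒▒▒▒▒┃        
           ┗━━━━━━━━━━━━━━━━━━━━━┛        


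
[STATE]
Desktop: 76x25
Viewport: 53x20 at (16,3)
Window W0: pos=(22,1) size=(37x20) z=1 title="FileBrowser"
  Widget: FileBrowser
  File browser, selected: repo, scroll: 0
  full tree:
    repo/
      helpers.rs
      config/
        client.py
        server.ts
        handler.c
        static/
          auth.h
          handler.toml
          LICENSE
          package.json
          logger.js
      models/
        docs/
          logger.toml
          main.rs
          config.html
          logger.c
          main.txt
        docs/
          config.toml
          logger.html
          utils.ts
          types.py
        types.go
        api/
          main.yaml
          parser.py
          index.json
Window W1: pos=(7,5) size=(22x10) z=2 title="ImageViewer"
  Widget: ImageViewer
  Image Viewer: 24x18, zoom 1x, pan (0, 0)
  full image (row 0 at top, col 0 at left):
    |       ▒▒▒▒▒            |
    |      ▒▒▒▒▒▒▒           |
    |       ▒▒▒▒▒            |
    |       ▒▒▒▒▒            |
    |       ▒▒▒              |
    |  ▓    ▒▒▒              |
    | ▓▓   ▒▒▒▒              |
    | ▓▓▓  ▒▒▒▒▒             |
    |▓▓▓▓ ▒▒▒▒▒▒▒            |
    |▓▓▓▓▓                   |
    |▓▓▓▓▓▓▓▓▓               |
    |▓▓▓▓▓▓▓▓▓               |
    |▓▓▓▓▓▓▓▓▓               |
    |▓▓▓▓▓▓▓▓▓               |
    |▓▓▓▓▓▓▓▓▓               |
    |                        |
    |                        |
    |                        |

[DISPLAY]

      ┠───────────────────────────────────┨          
      ┃> [-] repo/                        ┃          
━━━━━━━━━━━━┓lpers.rs                     ┃          
ewer        ┃] config/                    ┃          
────────────┨] models/                    ┃          
▒▒▒▒        ┃                             ┃          
▒▒▒▒▒       ┃                             ┃          
▒▒▒▒        ┃                             ┃          
▒▒▒▒        ┃                             ┃          
▒▒          ┃                             ┃          
▒▒          ┃                             ┃          
━━━━━━━━━━━━┛                             ┃          
      ┃                                   ┃          
      ┃                                   ┃          
      ┃                                   ┃          
      ┃                                   ┃          
      ┃                                   ┃          
      ┗━━━━━━━━━━━━━━━━━━━━━━━━━━━━━━━━━━━┛          
                                                     
                                                     


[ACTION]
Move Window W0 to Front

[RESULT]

      ┠───────────────────────────────────┨          
      ┃> [-] repo/                        ┃          
━━━━━━┃    helpers.rs                     ┃          
ewer  ┃    [+] config/                    ┃          
──────┃    [+] models/                    ┃          
▒▒▒▒  ┃                                   ┃          
▒▒▒▒▒ ┃                                   ┃          
▒▒▒▒  ┃                                   ┃          
▒▒▒▒  ┃                                   ┃          
▒▒    ┃                                   ┃          
▒▒    ┃                                   ┃          
━━━━━━┃                                   ┃          
      ┃                                   ┃          
      ┃                                   ┃          
      ┃                                   ┃          
      ┃                                   ┃          
      ┃                                   ┃          
      ┗━━━━━━━━━━━━━━━━━━━━━━━━━━━━━━━━━━━┛          
                                                     
                                                     


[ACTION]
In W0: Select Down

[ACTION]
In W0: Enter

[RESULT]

      ┠───────────────────────────────────┨          
      ┃  [-] repo/                        ┃          
━━━━━━┃  > helpers.rs                     ┃          
ewer  ┃    [+] config/                    ┃          
──────┃    [+] models/                    ┃          
▒▒▒▒  ┃                                   ┃          
▒▒▒▒▒ ┃                                   ┃          
▒▒▒▒  ┃                                   ┃          
▒▒▒▒  ┃                                   ┃          
▒▒    ┃                                   ┃          
▒▒    ┃                                   ┃          
━━━━━━┃                                   ┃          
      ┃                                   ┃          
      ┃                                   ┃          
      ┃                                   ┃          
      ┃                                   ┃          
      ┃                                   ┃          
      ┗━━━━━━━━━━━━━━━━━━━━━━━━━━━━━━━━━━━┛          
                                                     
                                                     


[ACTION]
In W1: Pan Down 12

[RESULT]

      ┠───────────────────────────────────┨          
      ┃  [-] repo/                        ┃          
━━━━━━┃  > helpers.rs                     ┃          
ewer  ┃    [+] config/                    ┃          
──────┃    [+] models/                    ┃          
▓     ┃                                   ┃          
▓     ┃                                   ┃          
▓     ┃                                   ┃          
      ┃                                   ┃          
      ┃                                   ┃          
      ┃                                   ┃          
━━━━━━┃                                   ┃          
      ┃                                   ┃          
      ┃                                   ┃          
      ┃                                   ┃          
      ┃                                   ┃          
      ┃                                   ┃          
      ┗━━━━━━━━━━━━━━━━━━━━━━━━━━━━━━━━━━━┛          
                                                     
                                                     


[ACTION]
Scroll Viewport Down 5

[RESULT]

━━━━━━┃  > helpers.rs                     ┃          
ewer  ┃    [+] config/                    ┃          
──────┃    [+] models/                    ┃          
▓     ┃                                   ┃          
▓     ┃                                   ┃          
▓     ┃                                   ┃          
      ┃                                   ┃          
      ┃                                   ┃          
      ┃                                   ┃          
━━━━━━┃                                   ┃          
      ┃                                   ┃          
      ┃                                   ┃          
      ┃                                   ┃          
      ┃                                   ┃          
      ┃                                   ┃          
      ┗━━━━━━━━━━━━━━━━━━━━━━━━━━━━━━━━━━━┛          
                                                     
                                                     
                                                     
                                                     


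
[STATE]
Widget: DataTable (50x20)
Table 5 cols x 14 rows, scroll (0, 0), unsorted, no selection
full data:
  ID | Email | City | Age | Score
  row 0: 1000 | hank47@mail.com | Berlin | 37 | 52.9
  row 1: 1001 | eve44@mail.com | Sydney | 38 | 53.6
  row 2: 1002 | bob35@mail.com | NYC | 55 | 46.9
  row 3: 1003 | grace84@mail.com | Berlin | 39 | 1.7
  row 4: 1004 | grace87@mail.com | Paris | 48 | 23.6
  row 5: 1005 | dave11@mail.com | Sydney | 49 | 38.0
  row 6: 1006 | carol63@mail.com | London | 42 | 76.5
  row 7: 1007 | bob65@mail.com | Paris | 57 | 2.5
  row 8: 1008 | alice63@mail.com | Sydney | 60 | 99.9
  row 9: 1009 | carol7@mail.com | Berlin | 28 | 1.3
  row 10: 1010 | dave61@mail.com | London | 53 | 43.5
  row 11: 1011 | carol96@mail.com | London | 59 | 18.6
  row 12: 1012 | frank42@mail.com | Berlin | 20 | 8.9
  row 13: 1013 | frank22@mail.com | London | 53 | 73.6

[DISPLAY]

ID  │Email           │City  │Age│Score            
────┼────────────────┼──────┼───┼─────            
1000│hank47@mail.com │Berlin│37 │52.9             
1001│eve44@mail.com  │Sydney│38 │53.6             
1002│bob35@mail.com  │NYC   │55 │46.9             
1003│grace84@mail.com│Berlin│39 │1.7              
1004│grace87@mail.com│Paris │48 │23.6             
1005│dave11@mail.com │Sydney│49 │38.0             
1006│carol63@mail.com│London│42 │76.5             
1007│bob65@mail.com  │Paris │57 │2.5              
1008│alice63@mail.com│Sydney│60 │99.9             
1009│carol7@mail.com │Berlin│28 │1.3              
1010│dave61@mail.com │London│53 │43.5             
1011│carol96@mail.com│London│59 │18.6             
1012│frank42@mail.com│Berlin│20 │8.9              
1013│frank22@mail.com│London│53 │73.6             
                                                  
                                                  
                                                  
                                                  


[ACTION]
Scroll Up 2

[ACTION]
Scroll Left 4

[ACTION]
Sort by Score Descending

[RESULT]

ID  │Email           │City  │Age│Scor▼            
────┼────────────────┼──────┼───┼─────            
1008│alice63@mail.com│Sydney│60 │99.9             
1006│carol63@mail.com│London│42 │76.5             
1013│frank22@mail.com│London│53 │73.6             
1001│eve44@mail.com  │Sydney│38 │53.6             
1000│hank47@mail.com │Berlin│37 │52.9             
1002│bob35@mail.com  │NYC   │55 │46.9             
1010│dave61@mail.com │London│53 │43.5             
1005│dave11@mail.com │Sydney│49 │38.0             
1004│grace87@mail.com│Paris │48 │23.6             
1011│carol96@mail.com│London│59 │18.6             
1012│frank42@mail.com│Berlin│20 │8.9              
1007│bob65@mail.com  │Paris │57 │2.5              
1003│grace84@mail.com│Berlin│39 │1.7              
1009│carol7@mail.com │Berlin│28 │1.3              
                                                  
                                                  
                                                  
                                                  


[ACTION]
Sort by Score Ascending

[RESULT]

ID  │Email           │City  │Age│Scor▲            
────┼────────────────┼──────┼───┼─────            
1009│carol7@mail.com │Berlin│28 │1.3              
1003│grace84@mail.com│Berlin│39 │1.7              
1007│bob65@mail.com  │Paris │57 │2.5              
1012│frank42@mail.com│Berlin│20 │8.9              
1011│carol96@mail.com│London│59 │18.6             
1004│grace87@mail.com│Paris │48 │23.6             
1005│dave11@mail.com │Sydney│49 │38.0             
1010│dave61@mail.com │London│53 │43.5             
1002│bob35@mail.com  │NYC   │55 │46.9             
1000│hank47@mail.com │Berlin│37 │52.9             
1001│eve44@mail.com  │Sydney│38 │53.6             
1013│frank22@mail.com│London│53 │73.6             
1006│carol63@mail.com│London│42 │76.5             
1008│alice63@mail.com│Sydney│60 │99.9             
                                                  
                                                  
                                                  
                                                  


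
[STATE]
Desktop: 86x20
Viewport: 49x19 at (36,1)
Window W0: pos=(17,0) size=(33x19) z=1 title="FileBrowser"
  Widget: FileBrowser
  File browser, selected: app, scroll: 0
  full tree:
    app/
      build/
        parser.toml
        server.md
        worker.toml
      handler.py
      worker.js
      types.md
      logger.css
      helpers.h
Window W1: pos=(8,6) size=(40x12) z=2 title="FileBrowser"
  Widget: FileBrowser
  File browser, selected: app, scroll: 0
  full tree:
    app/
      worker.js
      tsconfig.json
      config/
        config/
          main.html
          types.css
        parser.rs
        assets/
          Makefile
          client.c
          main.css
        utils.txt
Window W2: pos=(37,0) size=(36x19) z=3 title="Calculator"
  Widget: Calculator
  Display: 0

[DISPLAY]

 ┃ Calculator                       ┃            
─┠──────────────────────────────────┨            
 ┃                                 0┃            
 ┃┌───┬───┬───┬───┐                 ┃            
 ┃│ 7 │ 8 │ 9 │ ÷ │                 ┃            
━┃├───┼───┼───┼───┤                 ┃            
 ┃│ 4 │ 5 │ 6 │ × │                 ┃            
─┃├───┼───┼───┼───┤                 ┃            
 ┃│ 1 │ 2 │ 3 │ - │                 ┃            
 ┃├───┼───┼───┼───┤                 ┃            
 ┃│ 0 │ . │ = │ + │                 ┃            
 ┃├───┼───┼───┼───┤                 ┃            
 ┃│ C │ MC│ MR│ M+│                 ┃            
 ┃└───┴───┴───┴───┘                 ┃            
 ┃                                  ┃            
 ┃                                  ┃            
━┃                                  ┃            
━┗━━━━━━━━━━━━━━━━━━━━━━━━━━━━━━━━━━┛            
                                                 


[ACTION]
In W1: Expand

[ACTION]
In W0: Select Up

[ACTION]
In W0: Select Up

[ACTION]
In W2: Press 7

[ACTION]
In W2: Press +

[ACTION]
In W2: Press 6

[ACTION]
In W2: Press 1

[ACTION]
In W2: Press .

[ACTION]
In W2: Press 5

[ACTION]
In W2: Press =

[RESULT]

 ┃ Calculator                       ┃            
─┠──────────────────────────────────┨            
 ┃                              68.5┃            
 ┃┌───┬───┬───┬───┐                 ┃            
 ┃│ 7 │ 8 │ 9 │ ÷ │                 ┃            
━┃├───┼───┼───┼───┤                 ┃            
 ┃│ 4 │ 5 │ 6 │ × │                 ┃            
─┃├───┼───┼───┼───┤                 ┃            
 ┃│ 1 │ 2 │ 3 │ - │                 ┃            
 ┃├───┼───┼───┼───┤                 ┃            
 ┃│ 0 │ . │ = │ + │                 ┃            
 ┃├───┼───┼───┼───┤                 ┃            
 ┃│ C │ MC│ MR│ M+│                 ┃            
 ┃└───┴───┴───┴───┘                 ┃            
 ┃                                  ┃            
 ┃                                  ┃            
━┃                                  ┃            
━┗━━━━━━━━━━━━━━━━━━━━━━━━━━━━━━━━━━┛            
                                                 


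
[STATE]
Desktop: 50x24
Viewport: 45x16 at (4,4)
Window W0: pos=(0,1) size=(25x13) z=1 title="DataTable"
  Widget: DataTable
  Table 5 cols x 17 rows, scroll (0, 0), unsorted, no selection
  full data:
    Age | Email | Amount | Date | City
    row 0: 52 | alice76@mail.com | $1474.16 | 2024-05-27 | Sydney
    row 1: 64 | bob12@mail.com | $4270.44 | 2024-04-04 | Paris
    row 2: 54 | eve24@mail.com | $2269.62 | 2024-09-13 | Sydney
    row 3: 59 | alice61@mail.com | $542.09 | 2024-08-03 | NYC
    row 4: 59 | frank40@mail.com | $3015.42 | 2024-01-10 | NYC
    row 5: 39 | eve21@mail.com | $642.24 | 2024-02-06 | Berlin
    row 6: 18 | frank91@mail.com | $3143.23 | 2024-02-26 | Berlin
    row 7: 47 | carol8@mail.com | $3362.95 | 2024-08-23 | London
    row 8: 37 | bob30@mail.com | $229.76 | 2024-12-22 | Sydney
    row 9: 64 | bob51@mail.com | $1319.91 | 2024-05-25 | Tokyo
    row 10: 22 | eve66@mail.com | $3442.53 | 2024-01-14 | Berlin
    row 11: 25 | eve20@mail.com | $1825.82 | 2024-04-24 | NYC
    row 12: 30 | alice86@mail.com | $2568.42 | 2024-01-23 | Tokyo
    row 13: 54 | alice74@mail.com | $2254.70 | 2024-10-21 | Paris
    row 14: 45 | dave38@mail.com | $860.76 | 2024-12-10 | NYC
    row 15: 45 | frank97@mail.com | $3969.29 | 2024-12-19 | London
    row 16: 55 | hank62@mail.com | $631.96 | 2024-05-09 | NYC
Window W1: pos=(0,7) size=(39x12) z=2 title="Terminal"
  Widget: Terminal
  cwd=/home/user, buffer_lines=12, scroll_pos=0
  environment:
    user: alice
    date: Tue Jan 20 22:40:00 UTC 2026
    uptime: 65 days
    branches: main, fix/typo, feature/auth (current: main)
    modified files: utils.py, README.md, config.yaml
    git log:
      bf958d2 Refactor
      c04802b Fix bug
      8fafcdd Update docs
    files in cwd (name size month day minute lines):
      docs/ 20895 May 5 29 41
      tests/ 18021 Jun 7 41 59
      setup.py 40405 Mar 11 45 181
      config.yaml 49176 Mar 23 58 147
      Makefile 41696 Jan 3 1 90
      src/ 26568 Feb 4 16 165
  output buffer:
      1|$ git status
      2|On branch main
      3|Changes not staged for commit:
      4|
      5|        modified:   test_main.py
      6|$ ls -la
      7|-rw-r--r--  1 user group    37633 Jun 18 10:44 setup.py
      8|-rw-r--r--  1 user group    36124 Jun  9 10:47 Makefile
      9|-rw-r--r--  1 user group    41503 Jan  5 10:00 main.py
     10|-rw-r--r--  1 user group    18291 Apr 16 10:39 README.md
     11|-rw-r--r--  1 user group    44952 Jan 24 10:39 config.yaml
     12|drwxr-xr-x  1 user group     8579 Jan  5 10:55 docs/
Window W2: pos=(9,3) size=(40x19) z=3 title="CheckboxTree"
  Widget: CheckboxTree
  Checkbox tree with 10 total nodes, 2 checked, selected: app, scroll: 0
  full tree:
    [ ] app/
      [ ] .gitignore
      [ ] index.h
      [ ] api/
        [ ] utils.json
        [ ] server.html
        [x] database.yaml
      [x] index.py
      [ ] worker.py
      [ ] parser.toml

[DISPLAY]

│Emai┃ CheckboxTree                         ┃
┼────┠──────────────────────────────────────┨
│alic┃>[-] app/                             ┃
━━━━━┃   [ ] .gitignore                     ┃
rmina┃   [ ] index.h                        ┃
─────┃   [-] api/                           ┃
it st┃     [ ] utils.json                   ┃
branc┃     [ ] server.html                  ┃
nges ┃     [x] database.yaml                ┃
     ┃   [x] index.py                       ┃
     ┃   [ ] worker.py                      ┃
s -la┃   [ ] parser.toml                    ┃
-r--r┃                                      ┃
-r--r┃                                      ┃
━━━━━┃                                      ┃
     ┃                                      ┃


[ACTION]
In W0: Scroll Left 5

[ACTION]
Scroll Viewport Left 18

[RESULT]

┃Age│Emai┃ CheckboxTree                      
┃───┼────┠───────────────────────────────────
┃52 │alic┃>[-] app/                          
┏━━━━━━━━┃   [ ] .gitignore                  
┃ Termina┃   [ ] index.h                     
┠────────┃   [-] api/                        
┃$ git st┃     [ ] utils.json                
┃On branc┃     [ ] server.html               
┃Changes ┃     [x] database.yaml             
┃        ┃   [x] index.py                    
┃        ┃   [ ] worker.py                   
┃$ ls -la┃   [ ] parser.toml                 
┃-rw-r--r┃                                   
┃-rw-r--r┃                                   
┗━━━━━━━━┃                                   
         ┃                                   


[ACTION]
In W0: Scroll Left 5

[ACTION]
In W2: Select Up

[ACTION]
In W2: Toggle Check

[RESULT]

┃Age│Emai┃ CheckboxTree                      
┃───┼────┠───────────────────────────────────
┃52 │alic┃>[x] app/                          
┏━━━━━━━━┃   [x] .gitignore                  
┃ Termina┃   [x] index.h                     
┠────────┃   [x] api/                        
┃$ git st┃     [x] utils.json                
┃On branc┃     [x] server.html               
┃Changes ┃     [x] database.yaml             
┃        ┃   [x] index.py                    
┃        ┃   [x] worker.py                   
┃$ ls -la┃   [x] parser.toml                 
┃-rw-r--r┃                                   
┃-rw-r--r┃                                   
┗━━━━━━━━┃                                   
         ┃                                   
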